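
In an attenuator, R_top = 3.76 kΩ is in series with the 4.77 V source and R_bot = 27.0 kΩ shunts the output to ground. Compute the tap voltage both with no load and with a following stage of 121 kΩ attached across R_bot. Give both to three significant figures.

Open-circuit: V = 4.77 × 27.0/(3.76 + 27.0) = 4.19 V.
With the load, R_bot becomes R_bot‖R_L = 22.07 kΩ, so V = 4.77 × 22.07/25.83 = 4.08 V.

Unloaded: 4.19 V; loaded: 4.08 V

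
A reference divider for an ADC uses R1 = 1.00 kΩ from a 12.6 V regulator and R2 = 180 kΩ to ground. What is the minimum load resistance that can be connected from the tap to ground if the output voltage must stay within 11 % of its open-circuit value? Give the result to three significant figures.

Output resistance R_th = R1‖R2 = (1000 × 180000)/181000 = 994.5 Ω.
The fractional drop is R_th/(R_th + R_L); requiring this ≤ 0.110 gives R_L ≥ R_th(1/0.110 − 1) = 994.5 × 8.091 = 8.05 kΩ.

R_L(min) ≈ 8.05 kΩ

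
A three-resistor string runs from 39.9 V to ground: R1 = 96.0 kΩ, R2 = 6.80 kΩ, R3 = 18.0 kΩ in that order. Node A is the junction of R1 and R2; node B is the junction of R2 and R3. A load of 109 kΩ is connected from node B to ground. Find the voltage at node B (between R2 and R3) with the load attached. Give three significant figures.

At node B, R3 is in parallel with the load: R3‖R_L = 15.45 kΩ.
Below node A the resistance is R2 + (R3‖R_L) = 22.25 kΩ, so V_A = 39.9 × 22.25/118.2 = 7.507 V.
Then V_B = V_A × (R3‖R_L)/(R2 + R3‖R_L) = 7.507 × 15.45/22.25 = 5.21 V.

V ≈ 5.21 V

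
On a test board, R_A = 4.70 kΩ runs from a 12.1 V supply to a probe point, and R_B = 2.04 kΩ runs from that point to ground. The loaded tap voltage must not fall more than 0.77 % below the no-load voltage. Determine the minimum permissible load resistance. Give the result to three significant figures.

R_L(min) ≈ 183 kΩ

Output resistance R_th = R_A‖R_B = (4.70 × 2.04)/6.740 = 1.423 kΩ.
The fractional drop is R_th/(R_th + R_L); requiring this ≤ 0.00770 gives R_L ≥ R_th(1/0.00770 − 1) = 1.423 × 128.9 = 183 kΩ.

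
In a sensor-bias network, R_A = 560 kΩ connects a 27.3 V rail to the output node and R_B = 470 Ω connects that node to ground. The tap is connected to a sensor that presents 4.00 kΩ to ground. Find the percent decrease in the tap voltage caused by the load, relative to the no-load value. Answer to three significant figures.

Unloaded V = 27.3 × 470/560500 = 0.022893 V.
Loaded: R_B‖R_L = 420.6 Ω, giving V = 27.3 × 420.6/560400 = 0.020488 V.
Drop = (0.022893 − 0.020488) / 0.022893 = 10.5 %.

10.5 %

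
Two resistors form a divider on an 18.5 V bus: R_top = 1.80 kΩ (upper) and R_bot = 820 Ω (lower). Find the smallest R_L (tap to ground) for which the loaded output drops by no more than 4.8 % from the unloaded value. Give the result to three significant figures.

R_L(min) ≈ 11.2 kΩ

Output resistance R_th = R_top‖R_bot = (1800 × 820)/2620 = 563.4 Ω.
The fractional drop is R_th/(R_th + R_L); requiring this ≤ 0.0480 gives R_L ≥ R_th(1/0.0480 − 1) = 563.4 × 19.83 = 11.2 kΩ.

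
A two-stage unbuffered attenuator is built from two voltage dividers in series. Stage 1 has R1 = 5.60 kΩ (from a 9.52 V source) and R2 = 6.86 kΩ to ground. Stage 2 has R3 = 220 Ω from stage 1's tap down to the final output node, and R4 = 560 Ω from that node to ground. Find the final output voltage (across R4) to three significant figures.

Stage 2 presents R3+R4 = 780.0 Ω as a load on stage 1's tap.
Stage 1's lower leg becomes R2‖(R3+R4) = 700.4 Ω, so V_mid = 9.52 × 700.4/6300 = 1.058 V.
Stage 2 is itself unloaded: V_out = V_mid × R4/(R3+R4) = 1.058 × 560/780.0 = 0.760 V.

V_out ≈ 0.760 V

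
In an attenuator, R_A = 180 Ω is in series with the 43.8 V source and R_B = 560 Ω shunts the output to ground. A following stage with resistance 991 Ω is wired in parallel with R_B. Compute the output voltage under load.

V_out ≈ 29.1 V

The load sits in parallel with R_B: R_B‖R_L = (560 × 991) / (560 + 991) = 357.8 Ω.
V_out = 43.8 × 357.8 / (180 + 357.8) = 43.8 × 357.8/537.8 = 29.1 V.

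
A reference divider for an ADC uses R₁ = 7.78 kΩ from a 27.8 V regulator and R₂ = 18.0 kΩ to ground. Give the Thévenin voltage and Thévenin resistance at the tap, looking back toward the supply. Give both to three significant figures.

V_th is the open-circuit tap voltage: 27.8 × 18.0/(7.78 + 18.0) = 19.4 V.
With the supply zeroed, R₁ and R₂ appear in parallel from the tap: R_th = R₁‖R₂ = (7.78 × 18.0)/25.78 = 5.43 kΩ.

V_th = 19.4 V, R_th = 5.43 kΩ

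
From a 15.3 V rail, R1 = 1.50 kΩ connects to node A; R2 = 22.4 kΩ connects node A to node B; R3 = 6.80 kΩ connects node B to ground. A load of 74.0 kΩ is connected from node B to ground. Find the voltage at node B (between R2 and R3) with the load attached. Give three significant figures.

At node B, R3 is in parallel with the load: R3‖R_L = 6.228 kΩ.
Below node A the resistance is R2 + (R3‖R_L) = 28.63 kΩ, so V_A = 15.3 × 28.63/30.13 = 14.54 V.
Then V_B = V_A × (R3‖R_L)/(R2 + R3‖R_L) = 14.54 × 6.228/28.63 = 3.16 V.

V ≈ 3.16 V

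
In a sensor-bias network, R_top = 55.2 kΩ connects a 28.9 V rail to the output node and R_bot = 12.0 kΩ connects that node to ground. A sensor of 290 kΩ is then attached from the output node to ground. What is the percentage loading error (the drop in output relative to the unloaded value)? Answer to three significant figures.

3.29 %

The divider's output (Thévenin) resistance is R_top‖R_bot = 9.857 kΩ.
Fractional drop under load = R_th/(R_th + R_L) = 9.857 / (9.857 + 290) = 0.03287.
So the output falls by 3.29 %.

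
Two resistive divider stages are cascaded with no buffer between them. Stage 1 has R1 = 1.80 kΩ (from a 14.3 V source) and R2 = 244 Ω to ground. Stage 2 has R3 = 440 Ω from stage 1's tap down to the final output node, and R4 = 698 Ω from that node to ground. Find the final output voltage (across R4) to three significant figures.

V_out ≈ 0.881 V

Stage 2 presents R3+R4 = 1138 Ω as a load on stage 1's tap.
Stage 1's lower leg becomes R2‖(R3+R4) = 200.9 Ω, so V_mid = 14.3 × 200.9/2001 = 1.436 V.
Stage 2 is itself unloaded: V_out = V_mid × R4/(R3+R4) = 1.436 × 698/1138 = 0.881 V.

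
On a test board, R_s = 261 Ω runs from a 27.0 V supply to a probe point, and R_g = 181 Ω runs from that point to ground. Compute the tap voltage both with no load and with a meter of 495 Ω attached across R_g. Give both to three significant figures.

Open-circuit: V = 27.0 × 181/(261 + 181) = 11.1 V.
With the load, R_g becomes R_g‖R_L = 132.5 Ω, so V = 27.0 × 132.5/393.5 = 9.09 V.

Unloaded: 11.1 V; loaded: 9.09 V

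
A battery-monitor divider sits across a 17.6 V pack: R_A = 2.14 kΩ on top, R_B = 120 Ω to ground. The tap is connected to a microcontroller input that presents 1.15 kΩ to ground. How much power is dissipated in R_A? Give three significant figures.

Total resistance from the source is R_A + (R_B‖R_L) = 2249 Ω, so I = 17.6/2249 Ω = 7.827 mA.
P = I²·R_A = (7.827 mA)² × 2.14 kΩ = 131 mW.

P ≈ 131 mW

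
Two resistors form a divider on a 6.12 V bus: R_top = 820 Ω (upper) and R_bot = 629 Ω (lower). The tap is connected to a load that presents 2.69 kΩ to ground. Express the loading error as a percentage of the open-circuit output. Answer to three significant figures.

The divider's output (Thévenin) resistance is R_top‖R_bot = 356.0 Ω.
Fractional drop under load = R_th/(R_th + R_L) = 356.0 / (356.0 + 2690) = 0.1169.
So the output falls by 11.7 %.

11.7 %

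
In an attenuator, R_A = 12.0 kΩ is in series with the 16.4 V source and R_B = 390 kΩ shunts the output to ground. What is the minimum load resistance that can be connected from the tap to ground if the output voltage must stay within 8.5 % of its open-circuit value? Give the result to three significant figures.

R_L(min) ≈ 125 kΩ

Output resistance R_th = R_A‖R_B = (12.0 × 390)/402.0 = 11.64 kΩ.
The fractional drop is R_th/(R_th + R_L); requiring this ≤ 0.0850 gives R_L ≥ R_th(1/0.0850 − 1) = 11.64 × 10.76 = 125 kΩ.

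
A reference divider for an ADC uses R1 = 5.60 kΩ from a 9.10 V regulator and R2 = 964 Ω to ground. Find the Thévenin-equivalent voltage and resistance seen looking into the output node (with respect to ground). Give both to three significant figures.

V_th is the open-circuit tap voltage: 9.10 × 964/(5600 + 964) = 1.34 V.
With the supply zeroed, R1 and R2 appear in parallel from the tap: R_th = R1‖R2 = (5600 × 964)/6564 = 822 Ω.

V_th = 1.34 V, R_th = 822 Ω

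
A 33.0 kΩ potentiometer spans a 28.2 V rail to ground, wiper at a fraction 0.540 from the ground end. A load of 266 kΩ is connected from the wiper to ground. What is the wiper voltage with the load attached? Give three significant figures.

V ≈ 14.8 V

The wiper splits the pot into (1−α)R = 15.18 kΩ above and αR = 17.82 kΩ below.
Lower section ‖ load = 16.70 kΩ.
V_wiper = 28.2 × 16.70/(15.18 + 16.70) = 14.8 V.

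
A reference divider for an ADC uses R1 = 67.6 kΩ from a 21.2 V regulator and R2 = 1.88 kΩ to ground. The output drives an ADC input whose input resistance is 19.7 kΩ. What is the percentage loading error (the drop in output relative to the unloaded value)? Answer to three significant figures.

8.50 %

The divider's output (Thévenin) resistance is R1‖R2 = 1.829 kΩ.
Fractional drop under load = R_th/(R_th + R_L) = 1.829 / (1.829 + 19.7) = 0.08496.
So the output falls by 8.50 %.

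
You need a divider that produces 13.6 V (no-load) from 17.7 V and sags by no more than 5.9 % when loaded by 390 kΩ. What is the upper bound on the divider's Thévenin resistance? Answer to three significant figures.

Loading drop = R_th/(R_th + R_L) ≤ 0.0590, so R_th ≤ R_L · ε/(1−ε) = 390 kΩ × 0.0590/0.9410 = 24.5 kΩ.

R_th ≤ 24.5 kΩ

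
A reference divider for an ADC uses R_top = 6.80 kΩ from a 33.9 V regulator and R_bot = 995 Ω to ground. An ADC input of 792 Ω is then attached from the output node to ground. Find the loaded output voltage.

The load sits in parallel with R_bot: R_bot‖R_L = (995 × 792) / (995 + 792) = 441.0 Ω.
V_out = 33.9 × 441.0 / (6800 + 441.0) = 33.9 × 441.0/7241 = 2.06 V.

V_out ≈ 2.06 V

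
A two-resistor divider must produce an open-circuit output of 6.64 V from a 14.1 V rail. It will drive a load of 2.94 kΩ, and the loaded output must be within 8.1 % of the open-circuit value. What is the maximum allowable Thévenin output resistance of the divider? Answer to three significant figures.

Loading drop = R_th/(R_th + R_L) ≤ 0.0810, so R_th ≤ R_L · ε/(1−ε) = 2.94 kΩ × 0.0810/0.9190 = 259 Ω.

R_th ≤ 259 Ω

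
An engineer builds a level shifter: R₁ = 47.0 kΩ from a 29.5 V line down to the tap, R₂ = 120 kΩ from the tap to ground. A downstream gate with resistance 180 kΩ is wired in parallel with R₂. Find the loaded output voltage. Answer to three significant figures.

V_out ≈ 17.8 V

The load sits in parallel with R₂: R₂‖R_L = (120 × 180) / (120 + 180) = 72.00 kΩ.
V_out = 29.5 × 72.00 / (47.0 + 72.00) = 29.5 × 72.00/119.0 = 17.8 V.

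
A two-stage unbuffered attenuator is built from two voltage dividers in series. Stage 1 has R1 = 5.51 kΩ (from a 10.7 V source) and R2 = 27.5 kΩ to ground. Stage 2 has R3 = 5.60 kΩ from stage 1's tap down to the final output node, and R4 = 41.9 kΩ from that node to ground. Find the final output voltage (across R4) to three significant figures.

Stage 2 presents R3+R4 = 47.50 kΩ as a load on stage 1's tap.
Stage 1's lower leg becomes R2‖(R3+R4) = 17.42 kΩ, so V_mid = 10.7 × 17.42/22.93 = 8.128 V.
Stage 2 is itself unloaded: V_out = V_mid × R4/(R3+R4) = 8.128 × 41.9/47.50 = 7.17 V.

V_out ≈ 7.17 V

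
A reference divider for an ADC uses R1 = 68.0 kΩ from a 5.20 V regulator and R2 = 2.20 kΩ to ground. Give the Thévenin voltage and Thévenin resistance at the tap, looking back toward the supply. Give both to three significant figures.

V_th = 0.163 V, R_th = 2.13 kΩ

V_th is the open-circuit tap voltage: 5.20 × 2.20/(68.0 + 2.20) = 0.163 V.
With the supply zeroed, R1 and R2 appear in parallel from the tap: R_th = R1‖R2 = (68.0 × 2.20)/70.20 = 2.13 kΩ.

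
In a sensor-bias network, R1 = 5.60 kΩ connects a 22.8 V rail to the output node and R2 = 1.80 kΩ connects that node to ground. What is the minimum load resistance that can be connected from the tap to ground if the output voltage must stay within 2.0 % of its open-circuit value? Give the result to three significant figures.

Output resistance R_th = R1‖R2 = (5.60 × 1.80)/7.400 = 1.362 kΩ.
The fractional drop is R_th/(R_th + R_L); requiring this ≤ 0.0200 gives R_L ≥ R_th(1/0.0200 − 1) = 1.362 × 49.00 = 66.7 kΩ.

R_L(min) ≈ 66.7 kΩ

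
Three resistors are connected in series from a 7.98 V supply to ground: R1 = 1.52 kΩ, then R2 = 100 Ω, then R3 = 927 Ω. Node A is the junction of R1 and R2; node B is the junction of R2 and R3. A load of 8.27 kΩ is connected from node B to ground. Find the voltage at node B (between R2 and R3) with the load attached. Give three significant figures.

V ≈ 2.71 V

At node B, R3 is in parallel with the load: R3‖R_L = 833.6 Ω.
Below node A the resistance is R2 + (R3‖R_L) = 933.6 Ω, so V_A = 7.98 × 933.6/2454 = 3.036 V.
Then V_B = V_A × (R3‖R_L)/(R2 + R3‖R_L) = 3.036 × 833.6/933.6 = 2.71 V.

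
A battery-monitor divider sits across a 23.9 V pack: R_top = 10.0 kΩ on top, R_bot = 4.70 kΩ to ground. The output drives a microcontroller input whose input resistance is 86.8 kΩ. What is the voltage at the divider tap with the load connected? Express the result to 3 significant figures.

The load sits in parallel with R_bot: R_bot‖R_L = (4.70 × 86.8) / (4.70 + 86.8) = 4.459 kΩ.
V_out = 23.9 × 4.459 / (10.0 + 4.459) = 23.9 × 4.459/14.46 = 7.37 V.

V_out ≈ 7.37 V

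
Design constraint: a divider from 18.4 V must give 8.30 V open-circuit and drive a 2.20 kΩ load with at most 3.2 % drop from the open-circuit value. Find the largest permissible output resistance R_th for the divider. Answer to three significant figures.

R_th ≤ 72.7 Ω

Loading drop = R_th/(R_th + R_L) ≤ 0.0320, so R_th ≤ R_L · ε/(1−ε) = 2.20 kΩ × 0.0320/0.9680 = 72.7 Ω.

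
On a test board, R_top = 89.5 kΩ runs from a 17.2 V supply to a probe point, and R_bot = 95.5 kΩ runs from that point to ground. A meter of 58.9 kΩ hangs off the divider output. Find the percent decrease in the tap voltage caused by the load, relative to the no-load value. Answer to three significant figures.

44.0 %

The divider's output (Thévenin) resistance is R_top‖R_bot = 46.20 kΩ.
Fractional drop under load = R_th/(R_th + R_L) = 46.20 / (46.20 + 58.9) = 0.4396.
So the output falls by 44.0 %.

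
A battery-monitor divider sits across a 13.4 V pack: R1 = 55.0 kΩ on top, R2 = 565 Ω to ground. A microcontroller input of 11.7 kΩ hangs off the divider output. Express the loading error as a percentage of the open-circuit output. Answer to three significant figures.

The divider's output (Thévenin) resistance is R1‖R2 = 559.3 Ω.
Fractional drop under load = R_th/(R_th + R_L) = 559.3 / (559.3 + 11700) = 0.04562.
So the output falls by 4.56 %.

4.56 %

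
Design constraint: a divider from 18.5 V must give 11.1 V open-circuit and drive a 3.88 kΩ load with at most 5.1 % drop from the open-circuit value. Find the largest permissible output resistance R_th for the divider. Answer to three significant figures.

R_th ≤ 209 Ω

Loading drop = R_th/(R_th + R_L) ≤ 0.0510, so R_th ≤ R_L · ε/(1−ε) = 3.88 kΩ × 0.0510/0.9490 = 209 Ω.
(Any R1, R2 with R2/(R1+R2) = 0.600 and R1‖R2 ≤ 209 Ω will meet the spec.)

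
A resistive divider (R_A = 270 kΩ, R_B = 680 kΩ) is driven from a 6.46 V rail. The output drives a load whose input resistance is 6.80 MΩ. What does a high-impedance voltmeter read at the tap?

The load sits in parallel with R_B: R_B‖R_L = (680 × 6800) / (680 + 6800) = 618.2 kΩ.
V_out = 6.46 × 618.2 / (270 + 618.2) = 6.46 × 618.2/888.2 = 4.50 V.

V_out ≈ 4.50 V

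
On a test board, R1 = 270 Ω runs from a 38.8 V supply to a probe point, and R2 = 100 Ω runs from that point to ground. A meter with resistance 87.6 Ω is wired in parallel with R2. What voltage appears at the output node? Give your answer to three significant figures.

V_out ≈ 5.72 V

The load sits in parallel with R2: R2‖R_L = (100 × 87.6) / (100 + 87.6) = 46.70 Ω.
V_out = 38.8 × 46.70 / (270 + 46.70) = 38.8 × 46.70/316.7 = 5.72 V.
(Unloaded it would have been 10.5 V.)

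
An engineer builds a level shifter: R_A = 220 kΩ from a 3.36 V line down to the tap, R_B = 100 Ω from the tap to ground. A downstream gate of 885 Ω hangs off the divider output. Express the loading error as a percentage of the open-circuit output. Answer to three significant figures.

Unloaded V = 3.36 × 100/220100 = 0.0015266 V.
Loaded: R_B‖R_L = 89.85 Ω, giving V = 3.36 × 89.85/220100 = 0.0013717 V.
Drop = (0.0015266 − 0.0013717) / 0.0015266 = 10.1 %.

10.1 %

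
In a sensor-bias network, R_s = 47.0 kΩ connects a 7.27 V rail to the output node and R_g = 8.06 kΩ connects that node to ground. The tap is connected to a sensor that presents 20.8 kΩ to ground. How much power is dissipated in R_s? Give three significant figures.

P ≈ 0.891 mW

Total resistance from the source is R_s + (R_g‖R_L) = 52.81 kΩ, so I = 7.27/52.81 kΩ = 0.1377 mA.
P = I²·R_s = (0.1377 mA)² × 47.0 kΩ = 0.891 mW.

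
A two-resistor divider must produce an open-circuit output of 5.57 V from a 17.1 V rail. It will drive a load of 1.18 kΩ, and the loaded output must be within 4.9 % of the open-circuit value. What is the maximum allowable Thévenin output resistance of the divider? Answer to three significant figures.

Loading drop = R_th/(R_th + R_L) ≤ 0.0490, so R_th ≤ R_L · ε/(1−ε) = 1.18 kΩ × 0.0490/0.9510 = 60.8 Ω.
(Any R1, R2 with R2/(R1+R2) = 0.326 and R1‖R2 ≤ 60.8 Ω will meet the spec.)

R_th ≤ 60.8 Ω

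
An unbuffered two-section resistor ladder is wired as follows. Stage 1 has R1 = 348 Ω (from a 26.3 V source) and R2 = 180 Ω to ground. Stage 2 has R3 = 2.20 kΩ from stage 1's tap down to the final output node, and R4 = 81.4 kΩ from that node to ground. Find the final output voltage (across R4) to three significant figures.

V_out ≈ 8.72 V

Stage 2 presents R3+R4 = 83600 Ω as a load on stage 1's tap.
Stage 1's lower leg becomes R2‖(R3+R4) = 179.6 Ω, so V_mid = 26.3 × 179.6/527.6 = 8.953 V.
Stage 2 is itself unloaded: V_out = V_mid × R4/(R3+R4) = 8.953 × 81400/83600 = 8.72 V.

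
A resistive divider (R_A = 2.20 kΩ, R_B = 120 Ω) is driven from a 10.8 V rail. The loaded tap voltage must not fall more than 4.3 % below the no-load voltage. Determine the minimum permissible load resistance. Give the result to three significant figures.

R_L(min) ≈ 2.53 kΩ

Output resistance R_th = R_A‖R_B = (2200 × 120)/2320 = 113.8 Ω.
The fractional drop is R_th/(R_th + R_L); requiring this ≤ 0.0430 gives R_L ≥ R_th(1/0.0430 − 1) = 113.8 × 22.26 = 2.53 kΩ.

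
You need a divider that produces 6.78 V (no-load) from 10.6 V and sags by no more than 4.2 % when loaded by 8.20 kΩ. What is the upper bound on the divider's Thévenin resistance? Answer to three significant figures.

Loading drop = R_th/(R_th + R_L) ≤ 0.0420, so R_th ≤ R_L · ε/(1−ε) = 8.20 kΩ × 0.0420/0.9580 = 359 Ω.
(Any R1, R2 with R2/(R1+R2) = 0.640 and R1‖R2 ≤ 359 Ω will meet the spec.)

R_th ≤ 359 Ω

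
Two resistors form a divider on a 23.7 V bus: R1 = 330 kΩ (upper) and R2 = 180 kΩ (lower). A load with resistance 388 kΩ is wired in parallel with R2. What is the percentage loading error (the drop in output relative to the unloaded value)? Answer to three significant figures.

23.1 %

Unloaded V = 23.7 × 180/510.0 = 8.365 V.
Loaded: R2‖R_L = 123.0 kΩ, giving V = 23.7 × 123.0/453.0 = 6.433 V.
Drop = (8.365 − 6.433) / 8.365 = 23.1 %.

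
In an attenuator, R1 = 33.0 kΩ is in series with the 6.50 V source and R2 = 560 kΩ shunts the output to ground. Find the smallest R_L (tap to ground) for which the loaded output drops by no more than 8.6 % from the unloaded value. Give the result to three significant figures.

Output resistance R_th = R1‖R2 = (33.0 × 560)/593.0 = 31.16 kΩ.
The fractional drop is R_th/(R_th + R_L); requiring this ≤ 0.0860 gives R_L ≥ R_th(1/0.0860 − 1) = 31.16 × 10.63 = 331 kΩ.

R_L(min) ≈ 331 kΩ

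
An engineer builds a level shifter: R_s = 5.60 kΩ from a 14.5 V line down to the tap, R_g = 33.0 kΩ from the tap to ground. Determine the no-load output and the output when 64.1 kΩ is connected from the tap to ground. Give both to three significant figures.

Open-circuit: V = 14.5 × 33.0/(5.60 + 33.0) = 12.4 V.
With the load, R_g becomes R_g‖R_L = 21.78 kΩ, so V = 14.5 × 21.78/27.38 = 11.5 V.

Unloaded: 12.4 V; loaded: 11.5 V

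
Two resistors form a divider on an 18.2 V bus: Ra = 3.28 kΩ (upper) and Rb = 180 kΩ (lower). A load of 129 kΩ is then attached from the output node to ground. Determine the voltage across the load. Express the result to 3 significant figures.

The load sits in parallel with Rb: Rb‖R_L = (180 × 129) / (180 + 129) = 75.15 kΩ.
V_out = 18.2 × 75.15 / (3.28 + 75.15) = 18.2 × 75.15/78.43 = 17.4 V.

V_out ≈ 17.4 V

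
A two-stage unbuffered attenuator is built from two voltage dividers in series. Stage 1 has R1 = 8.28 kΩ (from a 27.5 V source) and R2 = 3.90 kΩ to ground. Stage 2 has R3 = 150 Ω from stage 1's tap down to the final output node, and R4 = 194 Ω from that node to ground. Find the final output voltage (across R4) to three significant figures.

Stage 2 presents R3+R4 = 344.0 Ω as a load on stage 1's tap.
Stage 1's lower leg becomes R2‖(R3+R4) = 316.1 Ω, so V_mid = 27.5 × 316.1/8596 = 1.011 V.
Stage 2 is itself unloaded: V_out = V_mid × R4/(R3+R4) = 1.011 × 194/344.0 = 0.570 V.

V_out ≈ 0.570 V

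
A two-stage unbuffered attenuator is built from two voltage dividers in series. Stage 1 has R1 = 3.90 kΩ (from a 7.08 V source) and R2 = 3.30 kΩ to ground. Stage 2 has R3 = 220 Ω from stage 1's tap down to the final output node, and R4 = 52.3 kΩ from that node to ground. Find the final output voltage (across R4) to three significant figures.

Stage 2 presents R3+R4 = 52520 Ω as a load on stage 1's tap.
Stage 1's lower leg becomes R2‖(R3+R4) = 3105 Ω, so V_mid = 7.08 × 3105/7005 = 3.138 V.
Stage 2 is itself unloaded: V_out = V_mid × R4/(R3+R4) = 3.138 × 52300/52520 = 3.13 V.

V_out ≈ 3.13 V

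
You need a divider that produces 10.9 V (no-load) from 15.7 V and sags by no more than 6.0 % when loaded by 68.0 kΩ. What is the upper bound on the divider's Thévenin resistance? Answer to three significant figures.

Loading drop = R_th/(R_th + R_L) ≤ 0.0600, so R_th ≤ R_L · ε/(1−ε) = 68.0 kΩ × 0.0600/0.9400 = 4.34 kΩ.
(Any R1, R2 with R2/(R1+R2) = 0.694 and R1‖R2 ≤ 4.34 kΩ will meet the spec.)

R_th ≤ 4.34 kΩ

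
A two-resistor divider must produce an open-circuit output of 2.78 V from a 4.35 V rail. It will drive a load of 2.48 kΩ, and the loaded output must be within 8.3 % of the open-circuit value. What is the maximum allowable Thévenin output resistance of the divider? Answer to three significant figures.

R_th ≤ 224 Ω

Loading drop = R_th/(R_th + R_L) ≤ 0.0830, so R_th ≤ R_L · ε/(1−ε) = 2.48 kΩ × 0.0830/0.9170 = 224 Ω.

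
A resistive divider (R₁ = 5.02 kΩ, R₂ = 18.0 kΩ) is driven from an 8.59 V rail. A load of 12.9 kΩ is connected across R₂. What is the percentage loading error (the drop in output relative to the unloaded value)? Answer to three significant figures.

The divider's output (Thévenin) resistance is R₁‖R₂ = 3.925 kΩ.
Fractional drop under load = R_th/(R_th + R_L) = 3.925 / (3.925 + 12.9) = 0.2333.
So the output falls by 23.3 %.

23.3 %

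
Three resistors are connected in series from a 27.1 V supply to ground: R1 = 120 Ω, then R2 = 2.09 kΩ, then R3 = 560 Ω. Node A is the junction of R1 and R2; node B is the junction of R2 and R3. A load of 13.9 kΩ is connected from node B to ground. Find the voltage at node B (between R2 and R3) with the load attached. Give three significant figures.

At node B, R3 is in parallel with the load: R3‖R_L = 538.3 Ω.
Below node A the resistance is R2 + (R3‖R_L) = 2628 Ω, so V_A = 27.1 × 2628/2748 = 25.92 V.
Then V_B = V_A × (R3‖R_L)/(R2 + R3‖R_L) = 25.92 × 538.3/2628 = 5.31 V.

V ≈ 5.31 V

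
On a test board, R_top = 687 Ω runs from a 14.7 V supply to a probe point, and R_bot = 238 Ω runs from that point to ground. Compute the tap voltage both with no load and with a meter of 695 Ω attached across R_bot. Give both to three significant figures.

Unloaded: 3.78 V; loaded: 3.02 V

Open-circuit: V = 14.7 × 238/(687 + 238) = 3.78 V.
With the load, R_bot becomes R_bot‖R_L = 177.3 Ω, so V = 14.7 × 177.3/864.3 = 3.02 V.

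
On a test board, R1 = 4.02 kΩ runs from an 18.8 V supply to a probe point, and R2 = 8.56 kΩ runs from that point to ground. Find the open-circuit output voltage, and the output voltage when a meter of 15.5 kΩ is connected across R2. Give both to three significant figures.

Unloaded: 12.8 V; loaded: 10.9 V

Open-circuit: V = 18.8 × 8.56/(4.02 + 8.56) = 12.8 V.
With the load, R2 becomes R2‖R_L = 5.515 kΩ, so V = 18.8 × 5.515/9.535 = 10.9 V.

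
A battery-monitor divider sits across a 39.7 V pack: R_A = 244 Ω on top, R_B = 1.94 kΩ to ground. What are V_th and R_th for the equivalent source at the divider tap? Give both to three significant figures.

V_th is the open-circuit tap voltage: 39.7 × 1940/(244 + 1940) = 35.3 V.
With the supply zeroed, R_A and R_B appear in parallel from the tap: R_th = R_A‖R_B = (244 × 1940)/2184 = 217 Ω.

V_th = 35.3 V, R_th = 217 Ω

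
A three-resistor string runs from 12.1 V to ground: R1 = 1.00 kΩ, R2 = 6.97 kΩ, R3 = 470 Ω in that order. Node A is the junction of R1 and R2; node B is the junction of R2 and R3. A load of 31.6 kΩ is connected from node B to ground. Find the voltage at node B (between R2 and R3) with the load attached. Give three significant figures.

At node B, R3 is in parallel with the load: R3‖R_L = 463.1 Ω.
Below node A the resistance is R2 + (R3‖R_L) = 7433 Ω, so V_A = 12.1 × 7433/8433 = 10.67 V.
Then V_B = V_A × (R3‖R_L)/(R2 + R3‖R_L) = 10.67 × 463.1/7433 = 0.664 V.

V ≈ 0.664 V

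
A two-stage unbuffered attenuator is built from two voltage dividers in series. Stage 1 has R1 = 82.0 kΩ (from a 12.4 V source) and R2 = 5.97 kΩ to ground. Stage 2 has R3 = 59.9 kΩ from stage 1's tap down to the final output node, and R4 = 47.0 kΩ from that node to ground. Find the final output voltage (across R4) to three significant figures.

V_out ≈ 0.352 V

Stage 2 presents R3+R4 = 106.9 kΩ as a load on stage 1's tap.
Stage 1's lower leg becomes R2‖(R3+R4) = 5.654 kΩ, so V_mid = 12.4 × 5.654/87.65 = 0.7999 V.
Stage 2 is itself unloaded: V_out = V_mid × R4/(R3+R4) = 0.7999 × 47.0/106.9 = 0.352 V.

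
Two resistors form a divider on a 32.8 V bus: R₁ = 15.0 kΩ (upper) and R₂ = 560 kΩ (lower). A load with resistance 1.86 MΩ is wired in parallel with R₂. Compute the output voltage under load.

V_out ≈ 31.7 V

The load sits in parallel with R₂: R₂‖R_L = (560 × 1860) / (560 + 1860) = 430.4 kΩ.
V_out = 32.8 × 430.4 / (15.0 + 430.4) = 32.8 × 430.4/445.4 = 31.7 V.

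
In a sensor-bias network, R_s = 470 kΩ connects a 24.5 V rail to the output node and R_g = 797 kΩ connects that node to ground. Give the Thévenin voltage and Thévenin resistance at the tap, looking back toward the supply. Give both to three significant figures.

V_th = 15.4 V, R_th = 296 kΩ

V_th is the open-circuit tap voltage: 24.5 × 797/(470 + 797) = 15.4 V.
With the supply zeroed, R_s and R_g appear in parallel from the tap: R_th = R_s‖R_g = (470 × 797)/1267 = 296 kΩ.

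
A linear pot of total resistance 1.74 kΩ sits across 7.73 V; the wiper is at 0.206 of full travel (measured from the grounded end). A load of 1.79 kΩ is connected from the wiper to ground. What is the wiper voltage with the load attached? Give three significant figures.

The wiper splits the pot into (1−α)R = 1382 Ω above and αR = 358.4 Ω below.
Lower section ‖ load = 298.6 Ω.
V_wiper = 7.73 × 298.6/(1382 + 298.6) = 1.37 V.

V ≈ 1.37 V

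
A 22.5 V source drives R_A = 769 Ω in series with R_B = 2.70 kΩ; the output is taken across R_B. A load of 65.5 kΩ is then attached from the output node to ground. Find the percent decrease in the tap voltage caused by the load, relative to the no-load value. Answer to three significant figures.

The divider's output (Thévenin) resistance is R_A‖R_B = 598.5 Ω.
Fractional drop under load = R_th/(R_th + R_L) = 598.5 / (598.5 + 65500) = 0.009055.
So the output falls by 0.906 %.

0.906 %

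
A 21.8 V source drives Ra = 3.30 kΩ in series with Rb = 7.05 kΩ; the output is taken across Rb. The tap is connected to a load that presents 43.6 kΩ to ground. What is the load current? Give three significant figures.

Rb‖R_L = 6.069 kΩ; V_out = 21.8 × 6.069/9.369 = 14.12 V.
I_L = V_out / R_L = 14.12 / 43.6 kΩ = 0.324 mA.

I_L ≈ 0.324 mA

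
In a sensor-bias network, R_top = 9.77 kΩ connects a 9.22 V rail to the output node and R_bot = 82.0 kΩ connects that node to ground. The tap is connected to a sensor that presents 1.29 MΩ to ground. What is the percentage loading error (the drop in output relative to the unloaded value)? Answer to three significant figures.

The divider's output (Thévenin) resistance is R_top‖R_bot = 8.730 kΩ.
Fractional drop under load = R_th/(R_th + R_L) = 8.730 / (8.730 + 1290) = 0.006722.
So the output falls by 0.672 %.

0.672 %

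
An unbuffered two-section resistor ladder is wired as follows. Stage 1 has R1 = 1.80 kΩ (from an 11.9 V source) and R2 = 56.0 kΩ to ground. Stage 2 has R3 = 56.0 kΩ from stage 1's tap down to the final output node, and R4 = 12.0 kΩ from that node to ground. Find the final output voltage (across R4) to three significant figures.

Stage 2 presents R3+R4 = 68.00 kΩ as a load on stage 1's tap.
Stage 1's lower leg becomes R2‖(R3+R4) = 30.71 kΩ, so V_mid = 11.9 × 30.71/32.51 = 11.24 V.
Stage 2 is itself unloaded: V_out = V_mid × R4/(R3+R4) = 11.24 × 12.0/68.00 = 1.98 V.

V_out ≈ 1.98 V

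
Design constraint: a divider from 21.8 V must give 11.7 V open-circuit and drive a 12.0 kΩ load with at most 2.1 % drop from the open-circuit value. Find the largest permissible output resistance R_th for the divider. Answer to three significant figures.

R_th ≤ 257 Ω

Loading drop = R_th/(R_th + R_L) ≤ 0.0210, so R_th ≤ R_L · ε/(1−ε) = 12.0 kΩ × 0.0210/0.9790 = 257 Ω.
(Any R1, R2 with R2/(R1+R2) = 0.537 and R1‖R2 ≤ 257 Ω will meet the spec.)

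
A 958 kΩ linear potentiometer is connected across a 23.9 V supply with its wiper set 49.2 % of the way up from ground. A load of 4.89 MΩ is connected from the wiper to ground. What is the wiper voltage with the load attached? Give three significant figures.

The wiper splits the pot into (1−α)R = 486.7 kΩ above and αR = 471.3 kΩ below.
Lower section ‖ load = 429.9 kΩ.
V_wiper = 23.9 × 429.9/(486.7 + 429.9) = 11.2 V.

V ≈ 11.2 V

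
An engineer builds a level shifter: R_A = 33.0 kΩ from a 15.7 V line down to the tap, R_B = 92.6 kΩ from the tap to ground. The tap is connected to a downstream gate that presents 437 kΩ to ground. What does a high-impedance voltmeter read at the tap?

V_out ≈ 11.0 V

The load sits in parallel with R_B: R_B‖R_L = (92.6 × 437) / (92.6 + 437) = 76.41 kΩ.
V_out = 15.7 × 76.41 / (33.0 + 76.41) = 15.7 × 76.41/109.4 = 11.0 V.
(Unloaded it would have been 11.6 V.)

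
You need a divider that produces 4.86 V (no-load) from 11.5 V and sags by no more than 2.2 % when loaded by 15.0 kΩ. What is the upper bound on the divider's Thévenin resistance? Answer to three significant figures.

R_th ≤ 337 Ω

Loading drop = R_th/(R_th + R_L) ≤ 0.0220, so R_th ≤ R_L · ε/(1−ε) = 15.0 kΩ × 0.0220/0.9780 = 337 Ω.
(Any R1, R2 with R2/(R1+R2) = 0.423 and R1‖R2 ≤ 337 Ω will meet the spec.)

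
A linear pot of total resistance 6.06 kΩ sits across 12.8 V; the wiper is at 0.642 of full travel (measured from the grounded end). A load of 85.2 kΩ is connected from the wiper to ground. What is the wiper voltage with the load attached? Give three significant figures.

V ≈ 8.09 V

The wiper splits the pot into (1−α)R = 2.169 kΩ above and αR = 3.891 kΩ below.
Lower section ‖ load = 3.721 kΩ.
V_wiper = 12.8 × 3.721/(2.169 + 3.721) = 8.09 V.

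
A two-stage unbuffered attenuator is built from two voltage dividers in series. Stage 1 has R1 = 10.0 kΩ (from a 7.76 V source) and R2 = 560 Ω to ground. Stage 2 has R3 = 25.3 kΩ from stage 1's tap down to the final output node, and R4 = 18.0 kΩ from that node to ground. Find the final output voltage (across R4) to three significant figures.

V_out ≈ 0.169 V

Stage 2 presents R3+R4 = 43300 Ω as a load on stage 1's tap.
Stage 1's lower leg becomes R2‖(R3+R4) = 552.8 Ω, so V_mid = 7.76 × 552.8/10550 = 0.4065 V.
Stage 2 is itself unloaded: V_out = V_mid × R4/(R3+R4) = 0.4065 × 18000/43300 = 0.169 V.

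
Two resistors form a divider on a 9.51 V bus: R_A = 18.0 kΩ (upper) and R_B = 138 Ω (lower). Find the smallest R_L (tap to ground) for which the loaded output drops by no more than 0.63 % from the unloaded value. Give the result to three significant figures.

R_L(min) ≈ 21.6 kΩ

Output resistance R_th = R_A‖R_B = (18000 × 138)/18140 = 137.0 Ω.
The fractional drop is R_th/(R_th + R_L); requiring this ≤ 0.00630 gives R_L ≥ R_th(1/0.00630 − 1) = 137.0 × 157.7 = 21.6 kΩ.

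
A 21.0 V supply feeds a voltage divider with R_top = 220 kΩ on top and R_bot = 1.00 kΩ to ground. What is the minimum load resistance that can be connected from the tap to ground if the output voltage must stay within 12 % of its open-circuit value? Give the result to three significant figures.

Output resistance R_th = R_top‖R_bot = (220000 × 1000)/221000 = 995.5 Ω.
The fractional drop is R_th/(R_th + R_L); requiring this ≤ 0.120 gives R_L ≥ R_th(1/0.120 − 1) = 995.5 × 7.333 = 7.30 kΩ.

R_L(min) ≈ 7.30 kΩ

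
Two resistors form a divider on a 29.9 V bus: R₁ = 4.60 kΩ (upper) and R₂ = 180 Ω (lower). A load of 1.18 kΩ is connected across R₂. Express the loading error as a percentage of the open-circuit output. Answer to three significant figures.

Unloaded V = 29.9 × 180/4780 = 1.1259 V.
Loaded: R₂‖R_L = 156.2 Ω, giving V = 29.9 × 156.2/4756 = 0.98181 V.
Drop = (1.1259 − 0.98181) / 1.1259 = 12.8 %.

12.8 %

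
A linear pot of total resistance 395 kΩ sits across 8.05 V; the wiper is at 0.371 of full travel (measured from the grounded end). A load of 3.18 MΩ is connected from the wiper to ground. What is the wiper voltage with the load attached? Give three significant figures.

The wiper splits the pot into (1−α)R = 248.5 kΩ above and αR = 146.5 kΩ below.
Lower section ‖ load = 140.1 kΩ.
V_wiper = 8.05 × 140.1/(248.5 + 140.1) = 2.90 V.

V ≈ 2.90 V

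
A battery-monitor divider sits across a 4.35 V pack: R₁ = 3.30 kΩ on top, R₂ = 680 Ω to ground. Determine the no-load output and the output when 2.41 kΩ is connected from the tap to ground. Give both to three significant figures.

Open-circuit: V = 4.35 × 680/(3300 + 680) = 0.743 V.
With the load, R₂ becomes R₂‖R_L = 530.4 Ω, so V = 4.35 × 530.4/3830 = 0.602 V.

Unloaded: 0.743 V; loaded: 0.602 V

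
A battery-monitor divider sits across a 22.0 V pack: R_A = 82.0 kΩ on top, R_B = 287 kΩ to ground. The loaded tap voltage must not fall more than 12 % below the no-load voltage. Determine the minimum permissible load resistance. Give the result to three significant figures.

Output resistance R_th = R_A‖R_B = (82.0 × 287)/369.0 = 63.78 kΩ.
The fractional drop is R_th/(R_th + R_L); requiring this ≤ 0.120 gives R_L ≥ R_th(1/0.120 − 1) = 63.78 × 7.333 = 468 kΩ.

R_L(min) ≈ 468 kΩ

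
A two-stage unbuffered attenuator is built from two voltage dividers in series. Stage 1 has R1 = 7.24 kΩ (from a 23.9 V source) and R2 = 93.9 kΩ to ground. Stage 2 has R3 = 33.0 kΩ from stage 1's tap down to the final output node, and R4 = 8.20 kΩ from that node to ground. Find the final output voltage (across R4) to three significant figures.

V_out ≈ 3.80 V

Stage 2 presents R3+R4 = 41.20 kΩ as a load on stage 1's tap.
Stage 1's lower leg becomes R2‖(R3+R4) = 28.64 kΩ, so V_mid = 23.9 × 28.64/35.88 = 19.08 V.
Stage 2 is itself unloaded: V_out = V_mid × R4/(R3+R4) = 19.08 × 8.20/41.20 = 3.80 V.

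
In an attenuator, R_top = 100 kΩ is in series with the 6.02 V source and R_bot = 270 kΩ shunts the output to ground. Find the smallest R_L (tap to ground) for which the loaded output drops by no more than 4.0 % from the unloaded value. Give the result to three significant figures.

R_L(min) ≈ 1.75 MΩ

Output resistance R_th = R_top‖R_bot = (100 × 270)/370.0 = 72.97 kΩ.
The fractional drop is R_th/(R_th + R_L); requiring this ≤ 0.0400 gives R_L ≥ R_th(1/0.0400 − 1) = 72.97 × 24.00 = 1.75 MΩ.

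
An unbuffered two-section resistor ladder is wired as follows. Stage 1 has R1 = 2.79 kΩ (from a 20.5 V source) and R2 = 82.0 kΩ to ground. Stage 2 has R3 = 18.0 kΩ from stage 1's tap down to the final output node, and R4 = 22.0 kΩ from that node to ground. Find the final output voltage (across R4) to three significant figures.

V_out ≈ 10.2 V

Stage 2 presents R3+R4 = 40.00 kΩ as a load on stage 1's tap.
Stage 1's lower leg becomes R2‖(R3+R4) = 26.89 kΩ, so V_mid = 20.5 × 26.89/29.68 = 18.57 V.
Stage 2 is itself unloaded: V_out = V_mid × R4/(R3+R4) = 18.57 × 22.0/40.00 = 10.2 V.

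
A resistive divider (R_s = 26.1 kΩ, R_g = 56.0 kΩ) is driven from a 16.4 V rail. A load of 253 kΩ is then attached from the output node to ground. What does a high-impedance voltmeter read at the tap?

V_out ≈ 10.5 V

The load sits in parallel with R_g: R_g‖R_L = (56.0 × 253) / (56.0 + 253) = 45.85 kΩ.
V_out = 16.4 × 45.85 / (26.1 + 45.85) = 16.4 × 45.85/71.95 = 10.5 V.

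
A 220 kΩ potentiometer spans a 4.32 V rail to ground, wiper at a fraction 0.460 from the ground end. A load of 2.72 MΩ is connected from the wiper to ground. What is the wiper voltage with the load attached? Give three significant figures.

V ≈ 1.95 V

The wiper splits the pot into (1−α)R = 118.8 kΩ above and αR = 101.2 kΩ below.
Lower section ‖ load = 97.57 kΩ.
V_wiper = 4.32 × 97.57/(118.8 + 97.57) = 1.95 V.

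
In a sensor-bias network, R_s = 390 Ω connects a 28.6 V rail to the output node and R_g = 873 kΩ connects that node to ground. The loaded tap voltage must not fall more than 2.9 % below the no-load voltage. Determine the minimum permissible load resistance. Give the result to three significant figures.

R_L(min) ≈ 13.1 kΩ

Output resistance R_th = R_s‖R_g = (390 × 873000)/873400 = 389.8 Ω.
The fractional drop is R_th/(R_th + R_L); requiring this ≤ 0.0290 gives R_L ≥ R_th(1/0.0290 − 1) = 389.8 × 33.48 = 13.1 kΩ.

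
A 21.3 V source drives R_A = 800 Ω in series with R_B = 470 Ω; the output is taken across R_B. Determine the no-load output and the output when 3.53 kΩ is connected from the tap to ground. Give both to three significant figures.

Open-circuit: V = 21.3 × 470/(800 + 470) = 7.88 V.
With the load, R_B becomes R_B‖R_L = 414.8 Ω, so V = 21.3 × 414.8/1215 = 7.27 V.

Unloaded: 7.88 V; loaded: 7.27 V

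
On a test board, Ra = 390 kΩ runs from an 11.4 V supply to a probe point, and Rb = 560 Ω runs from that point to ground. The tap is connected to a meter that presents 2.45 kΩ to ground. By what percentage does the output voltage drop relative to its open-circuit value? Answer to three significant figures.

18.6 %

Unloaded V = 11.4 × 560/390600 = 0.01635 V.
Loaded: Rb‖R_L = 455.8 Ω, giving V = 11.4 × 455.8/390500 = 0.01331 V.
Drop = (0.01635 − 0.01331) / 0.01635 = 18.6 %.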